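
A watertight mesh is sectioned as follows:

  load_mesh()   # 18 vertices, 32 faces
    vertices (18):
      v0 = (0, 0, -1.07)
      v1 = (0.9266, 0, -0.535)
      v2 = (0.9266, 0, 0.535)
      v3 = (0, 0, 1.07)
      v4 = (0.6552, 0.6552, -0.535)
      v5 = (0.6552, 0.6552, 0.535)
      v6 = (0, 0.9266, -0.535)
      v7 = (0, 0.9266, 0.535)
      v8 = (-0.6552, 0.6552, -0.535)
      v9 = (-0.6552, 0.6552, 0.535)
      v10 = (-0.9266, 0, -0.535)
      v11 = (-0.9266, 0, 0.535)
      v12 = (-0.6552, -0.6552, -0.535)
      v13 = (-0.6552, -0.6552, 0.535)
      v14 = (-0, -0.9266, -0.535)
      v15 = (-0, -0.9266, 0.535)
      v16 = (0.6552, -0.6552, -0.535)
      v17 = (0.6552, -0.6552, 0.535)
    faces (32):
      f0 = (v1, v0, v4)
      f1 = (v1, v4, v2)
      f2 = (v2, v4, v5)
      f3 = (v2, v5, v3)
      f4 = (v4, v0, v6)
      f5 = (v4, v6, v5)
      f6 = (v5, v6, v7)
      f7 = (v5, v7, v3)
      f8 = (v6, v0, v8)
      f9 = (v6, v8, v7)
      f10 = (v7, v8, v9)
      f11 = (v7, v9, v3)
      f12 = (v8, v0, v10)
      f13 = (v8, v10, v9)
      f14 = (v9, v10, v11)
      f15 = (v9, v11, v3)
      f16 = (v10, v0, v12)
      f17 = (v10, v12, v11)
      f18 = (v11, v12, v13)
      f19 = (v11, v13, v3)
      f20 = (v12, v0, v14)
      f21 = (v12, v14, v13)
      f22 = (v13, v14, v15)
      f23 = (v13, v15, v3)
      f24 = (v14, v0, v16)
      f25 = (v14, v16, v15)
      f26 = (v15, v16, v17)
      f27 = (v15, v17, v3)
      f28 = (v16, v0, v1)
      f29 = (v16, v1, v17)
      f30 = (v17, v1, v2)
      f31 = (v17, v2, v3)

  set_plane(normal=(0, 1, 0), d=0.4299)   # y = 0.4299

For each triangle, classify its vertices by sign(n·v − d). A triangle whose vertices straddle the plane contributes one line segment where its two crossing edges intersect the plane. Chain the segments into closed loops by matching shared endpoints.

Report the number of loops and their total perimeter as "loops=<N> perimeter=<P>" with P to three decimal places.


loops=1 perimeter=5.380

Straddling triangles (12 of 32):
  (v1,v0,v4) [--+] → (0.4299, 0.4299, -0.718967)–(0.748525, 0.4299, -0.535)  len=0.3679
  (v1,v4,v2) [-+-] → (0.748525, 0.4299, -0.535)–(0.748525, 0.4299, -0.167065)  len=0.3679
  (v2,v4,v5) [-++] → (0.748525, 0.4299, -0.167065)–(0.748525, 0.4299, 0.535)  len=0.7021
  (v2,v5,v3) [-+-] → (0.748525, 0.4299, 0.535)–(0.4299, 0.4299, 0.718967)  len=0.3679
  (v4,v0,v6) [+-+] → (0.4299, 0.4299, -0.718967)–(0, 0.4299, -0.821784)  len=0.4420
  (v5,v7,v3) [++-] → (0, 0.4299, 0.821784)–(0.4299, 0.4299, 0.718967)  len=0.4420
  (v6,v0,v8) [+-+] → (0, 0.4299, -0.821784)–(-0.4299, 0.4299, -0.718967)  len=0.4420
  (v7,v9,v3) [++-] → (-0.4299, 0.4299, 0.718967)–(0, 0.4299, 0.821784)  len=0.4420
  (v8,v0,v10) [+--] → (-0.4299, 0.4299, -0.718967)–(-0.748525, 0.4299, -0.535)  len=0.3679
  (v8,v10,v9) [+-+] → (-0.748525, 0.4299, -0.535)–(-0.748525, 0.4299, 0.167065)  len=0.7021
  (v9,v10,v11) [+--] → (-0.748525, 0.4299, 0.167065)–(-0.748525, 0.4299, 0.535)  len=0.3679
  (v9,v11,v3) [+--] → (-0.748525, 0.4299, 0.535)–(-0.4299, 0.4299, 0.718967)  len=0.3679

Chained into 1 loop(s):
  loop 1: 12 segments, perimeter = 5.3798
Total perimeter = 5.380


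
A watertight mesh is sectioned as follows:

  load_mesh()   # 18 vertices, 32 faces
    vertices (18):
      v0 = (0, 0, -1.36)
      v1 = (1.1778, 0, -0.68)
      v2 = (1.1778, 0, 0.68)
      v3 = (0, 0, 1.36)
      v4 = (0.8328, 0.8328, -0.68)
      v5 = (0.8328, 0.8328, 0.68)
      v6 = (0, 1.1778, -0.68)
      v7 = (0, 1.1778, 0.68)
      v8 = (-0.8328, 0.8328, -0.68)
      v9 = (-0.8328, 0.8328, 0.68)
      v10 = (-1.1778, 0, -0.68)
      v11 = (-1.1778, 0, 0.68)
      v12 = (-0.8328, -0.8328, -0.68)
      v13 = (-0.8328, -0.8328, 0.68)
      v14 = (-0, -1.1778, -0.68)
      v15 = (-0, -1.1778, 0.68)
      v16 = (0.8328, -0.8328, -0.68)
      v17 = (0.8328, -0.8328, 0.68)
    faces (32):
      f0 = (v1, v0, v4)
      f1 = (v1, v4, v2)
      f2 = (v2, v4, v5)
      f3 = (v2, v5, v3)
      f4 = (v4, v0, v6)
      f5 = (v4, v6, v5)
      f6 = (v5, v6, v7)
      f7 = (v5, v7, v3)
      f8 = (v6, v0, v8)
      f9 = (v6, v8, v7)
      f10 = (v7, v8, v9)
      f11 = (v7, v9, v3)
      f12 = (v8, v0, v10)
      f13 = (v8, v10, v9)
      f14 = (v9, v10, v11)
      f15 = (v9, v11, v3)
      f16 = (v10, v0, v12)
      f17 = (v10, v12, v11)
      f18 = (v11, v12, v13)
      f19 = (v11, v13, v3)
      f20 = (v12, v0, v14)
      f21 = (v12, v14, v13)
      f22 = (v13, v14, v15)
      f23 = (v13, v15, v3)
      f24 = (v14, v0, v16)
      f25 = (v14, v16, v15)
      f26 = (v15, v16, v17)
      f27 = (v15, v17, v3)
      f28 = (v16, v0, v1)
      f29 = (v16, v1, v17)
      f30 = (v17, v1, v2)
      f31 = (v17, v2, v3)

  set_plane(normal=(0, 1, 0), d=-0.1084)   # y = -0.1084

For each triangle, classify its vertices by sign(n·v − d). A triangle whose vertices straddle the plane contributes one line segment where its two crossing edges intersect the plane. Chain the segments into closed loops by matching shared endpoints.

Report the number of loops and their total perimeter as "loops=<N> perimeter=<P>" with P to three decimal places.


loops=1 perimeter=7.898

Straddling triangles (12 of 32):
  (v10,v0,v12) [++-] → (-0.1084, -0.1084, -1.27149)–(-1.13289, -0.1084, -0.68)  len=1.1830
  (v10,v12,v11) [+-+] → (-1.13289, -0.1084, -0.68)–(-1.13289, -0.1084, 0.502978)  len=1.1830
  (v11,v12,v13) [+--] → (-1.13289, -0.1084, 0.502978)–(-1.13289, -0.1084, 0.68)  len=0.1770
  (v11,v13,v3) [+-+] → (-1.13289, -0.1084, 0.68)–(-0.1084, -0.1084, 1.27149)  len=1.1830
  (v12,v0,v14) [-+-] → (-0.1084, -0.1084, -1.27149)–(0, -0.1084, -1.29742)  len=0.1115
  (v13,v15,v3) [--+] → (0, -0.1084, 1.29742)–(-0.1084, -0.1084, 1.27149)  len=0.1115
  (v14,v0,v16) [-+-] → (0, -0.1084, -1.29742)–(0.1084, -0.1084, -1.27149)  len=0.1115
  (v15,v17,v3) [--+] → (0.1084, -0.1084, 1.27149)–(0, -0.1084, 1.29742)  len=0.1115
  (v16,v0,v1) [-++] → (0.1084, -0.1084, -1.27149)–(1.13289, -0.1084, -0.68)  len=1.1830
  (v16,v1,v17) [-+-] → (1.13289, -0.1084, -0.68)–(1.13289, -0.1084, -0.502978)  len=0.1770
  (v17,v1,v2) [-++] → (1.13289, -0.1084, -0.502978)–(1.13289, -0.1084, 0.68)  len=1.1830
  (v17,v2,v3) [-++] → (1.13289, -0.1084, 0.68)–(0.1084, -0.1084, 1.27149)  len=1.1830

Chained into 1 loop(s):
  loop 1: 12 segments, perimeter = 7.8978
Total perimeter = 7.898


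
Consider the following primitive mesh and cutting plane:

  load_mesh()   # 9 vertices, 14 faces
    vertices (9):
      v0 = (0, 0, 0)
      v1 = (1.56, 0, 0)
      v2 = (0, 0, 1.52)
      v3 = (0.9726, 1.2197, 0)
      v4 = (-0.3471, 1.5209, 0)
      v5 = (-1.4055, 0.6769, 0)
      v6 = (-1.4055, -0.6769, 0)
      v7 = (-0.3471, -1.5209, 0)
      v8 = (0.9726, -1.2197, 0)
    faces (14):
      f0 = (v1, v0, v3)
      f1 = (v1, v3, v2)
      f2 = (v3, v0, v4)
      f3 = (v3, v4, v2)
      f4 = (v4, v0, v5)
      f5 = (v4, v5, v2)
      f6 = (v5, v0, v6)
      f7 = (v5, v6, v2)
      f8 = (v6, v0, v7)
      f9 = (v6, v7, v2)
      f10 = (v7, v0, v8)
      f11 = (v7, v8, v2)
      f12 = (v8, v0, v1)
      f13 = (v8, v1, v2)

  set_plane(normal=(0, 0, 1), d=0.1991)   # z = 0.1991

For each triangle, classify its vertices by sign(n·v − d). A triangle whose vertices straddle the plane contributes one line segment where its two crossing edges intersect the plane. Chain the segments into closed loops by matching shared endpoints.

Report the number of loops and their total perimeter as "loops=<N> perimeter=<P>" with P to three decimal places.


Straddling triangles (7 of 14):
  (v1,v3,v2) [--+] → (0.845202, 1.05994, 0.1991)–(1.35566, 0, 0.1991)  len=1.1764
  (v3,v4,v2) [--+] → (-0.301634, 1.32168, 0.1991)–(0.845202, 1.05994, 0.1991)  len=1.1763
  (v4,v5,v2) [--+] → (-1.2214, 0.588235, 0.1991)–(-0.301634, 1.32168, 0.1991)  len=1.1764
  (v5,v6,v2) [--+] → (-1.2214, -0.588235, 0.1991)–(-1.2214, 0.588235, 0.1991)  len=1.1765
  (v6,v7,v2) [--+] → (-0.301634, -1.32168, 0.1991)–(-1.2214, -0.588235, 0.1991)  len=1.1764
  (v7,v8,v2) [--+] → (0.845202, -1.05994, 0.1991)–(-0.301634, -1.32168, 0.1991)  len=1.1763
  (v8,v1,v2) [--+] → (1.35566, 0, 0.1991)–(0.845202, -1.05994, 0.1991)  len=1.1764

Chained into 1 loop(s):
  loop 1: 7 segments, perimeter = 8.2348
Total perimeter = 8.235

loops=1 perimeter=8.235


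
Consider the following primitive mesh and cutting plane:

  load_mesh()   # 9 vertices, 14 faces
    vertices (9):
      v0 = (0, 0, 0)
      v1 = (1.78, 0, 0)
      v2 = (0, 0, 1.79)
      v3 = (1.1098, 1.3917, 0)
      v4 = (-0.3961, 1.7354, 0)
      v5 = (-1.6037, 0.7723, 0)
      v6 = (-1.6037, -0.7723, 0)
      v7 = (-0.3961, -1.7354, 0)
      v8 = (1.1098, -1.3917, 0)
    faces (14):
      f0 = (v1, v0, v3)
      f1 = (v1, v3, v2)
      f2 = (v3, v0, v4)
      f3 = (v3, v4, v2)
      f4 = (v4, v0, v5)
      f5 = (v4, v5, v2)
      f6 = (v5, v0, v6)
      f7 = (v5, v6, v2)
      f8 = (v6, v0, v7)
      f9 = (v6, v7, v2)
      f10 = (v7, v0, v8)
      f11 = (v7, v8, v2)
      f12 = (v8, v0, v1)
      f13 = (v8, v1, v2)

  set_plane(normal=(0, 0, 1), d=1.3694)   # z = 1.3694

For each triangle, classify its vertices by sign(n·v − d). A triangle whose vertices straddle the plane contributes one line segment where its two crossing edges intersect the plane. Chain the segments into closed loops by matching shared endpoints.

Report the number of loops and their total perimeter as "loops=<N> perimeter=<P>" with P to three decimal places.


Straddling triangles (7 of 14):
  (v1,v3,v2) [--+] → (0.260772, 0.327011, 1.3694)–(0.41825, 0, 1.3694)  len=0.3630
  (v3,v4,v2) [--+] → (-0.0930724, 0.407771, 1.3694)–(0.260772, 0.327011, 1.3694)  len=0.3629
  (v4,v5,v2) [--+] → (-0.376825, 0.181469, 1.3694)–(-0.0930724, 0.407771, 1.3694)  len=0.3629
  (v5,v6,v2) [--+] → (-0.376825, -0.181469, 1.3694)–(-0.376825, 0.181469, 1.3694)  len=0.3629
  (v6,v7,v2) [--+] → (-0.0930724, -0.407771, 1.3694)–(-0.376825, -0.181469, 1.3694)  len=0.3629
  (v7,v8,v2) [--+] → (0.260772, -0.327011, 1.3694)–(-0.0930724, -0.407771, 1.3694)  len=0.3629
  (v8,v1,v2) [--+] → (0.41825, 0, 1.3694)–(0.260772, -0.327011, 1.3694)  len=0.3630

Chained into 1 loop(s):
  loop 1: 7 segments, perimeter = 2.5406
Total perimeter = 2.541

loops=1 perimeter=2.541


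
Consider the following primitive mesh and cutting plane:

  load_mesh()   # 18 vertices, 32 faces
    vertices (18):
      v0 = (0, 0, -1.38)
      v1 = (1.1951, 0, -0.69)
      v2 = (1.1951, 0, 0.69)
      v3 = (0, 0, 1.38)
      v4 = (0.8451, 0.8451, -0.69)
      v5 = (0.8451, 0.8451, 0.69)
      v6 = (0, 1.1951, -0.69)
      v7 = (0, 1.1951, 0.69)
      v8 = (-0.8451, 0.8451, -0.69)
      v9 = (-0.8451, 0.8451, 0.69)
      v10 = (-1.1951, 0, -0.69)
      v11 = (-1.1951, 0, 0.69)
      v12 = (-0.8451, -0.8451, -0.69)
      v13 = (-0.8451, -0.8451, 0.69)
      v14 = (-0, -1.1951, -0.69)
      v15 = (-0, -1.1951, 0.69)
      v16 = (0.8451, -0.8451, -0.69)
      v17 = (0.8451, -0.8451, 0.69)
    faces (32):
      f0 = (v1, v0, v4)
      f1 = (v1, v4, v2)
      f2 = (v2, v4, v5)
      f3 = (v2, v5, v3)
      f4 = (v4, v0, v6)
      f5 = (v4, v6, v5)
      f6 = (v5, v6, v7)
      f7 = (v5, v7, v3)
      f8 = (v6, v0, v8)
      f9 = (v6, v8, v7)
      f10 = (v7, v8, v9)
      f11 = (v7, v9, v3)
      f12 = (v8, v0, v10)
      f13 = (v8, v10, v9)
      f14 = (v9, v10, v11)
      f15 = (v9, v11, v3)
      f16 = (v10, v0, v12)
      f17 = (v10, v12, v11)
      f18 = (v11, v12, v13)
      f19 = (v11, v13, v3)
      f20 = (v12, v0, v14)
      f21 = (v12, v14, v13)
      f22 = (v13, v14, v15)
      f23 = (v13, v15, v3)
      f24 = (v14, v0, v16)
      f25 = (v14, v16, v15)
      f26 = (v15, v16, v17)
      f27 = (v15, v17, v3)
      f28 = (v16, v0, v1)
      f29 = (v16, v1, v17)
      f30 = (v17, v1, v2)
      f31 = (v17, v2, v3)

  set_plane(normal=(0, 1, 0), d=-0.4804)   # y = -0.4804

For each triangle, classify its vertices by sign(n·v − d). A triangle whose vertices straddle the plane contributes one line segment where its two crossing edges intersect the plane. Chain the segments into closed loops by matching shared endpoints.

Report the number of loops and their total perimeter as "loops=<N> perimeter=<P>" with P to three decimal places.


Straddling triangles (12 of 32):
  (v10,v0,v12) [++-] → (-0.4804, -0.4804, -0.987767)–(-0.996141, -0.4804, -0.69)  len=0.5955
  (v10,v12,v11) [+-+] → (-0.996141, -0.4804, -0.69)–(-0.996141, -0.4804, -0.0944657)  len=0.5955
  (v11,v12,v13) [+--] → (-0.996141, -0.4804, -0.0944657)–(-0.996141, -0.4804, 0.69)  len=0.7845
  (v11,v13,v3) [+-+] → (-0.996141, -0.4804, 0.69)–(-0.4804, -0.4804, 0.987767)  len=0.5955
  (v12,v0,v14) [-+-] → (-0.4804, -0.4804, -0.987767)–(0, -0.4804, -1.10264)  len=0.4939
  (v13,v15,v3) [--+] → (0, -0.4804, 1.10264)–(-0.4804, -0.4804, 0.987767)  len=0.4939
  (v14,v0,v16) [-+-] → (0, -0.4804, -1.10264)–(0.4804, -0.4804, -0.987767)  len=0.4939
  (v15,v17,v3) [--+] → (0.4804, -0.4804, 0.987767)–(0, -0.4804, 1.10264)  len=0.4939
  (v16,v0,v1) [-++] → (0.4804, -0.4804, -0.987767)–(0.996141, -0.4804, -0.69)  len=0.5955
  (v16,v1,v17) [-+-] → (0.996141, -0.4804, -0.69)–(0.996141, -0.4804, 0.0944657)  len=0.7845
  (v17,v1,v2) [-++] → (0.996141, -0.4804, 0.0944657)–(0.996141, -0.4804, 0.69)  len=0.5955
  (v17,v2,v3) [-++] → (0.996141, -0.4804, 0.69)–(0.4804, -0.4804, 0.987767)  len=0.5955

Chained into 1 loop(s):
  loop 1: 12 segments, perimeter = 7.1179
Total perimeter = 7.118

loops=1 perimeter=7.118


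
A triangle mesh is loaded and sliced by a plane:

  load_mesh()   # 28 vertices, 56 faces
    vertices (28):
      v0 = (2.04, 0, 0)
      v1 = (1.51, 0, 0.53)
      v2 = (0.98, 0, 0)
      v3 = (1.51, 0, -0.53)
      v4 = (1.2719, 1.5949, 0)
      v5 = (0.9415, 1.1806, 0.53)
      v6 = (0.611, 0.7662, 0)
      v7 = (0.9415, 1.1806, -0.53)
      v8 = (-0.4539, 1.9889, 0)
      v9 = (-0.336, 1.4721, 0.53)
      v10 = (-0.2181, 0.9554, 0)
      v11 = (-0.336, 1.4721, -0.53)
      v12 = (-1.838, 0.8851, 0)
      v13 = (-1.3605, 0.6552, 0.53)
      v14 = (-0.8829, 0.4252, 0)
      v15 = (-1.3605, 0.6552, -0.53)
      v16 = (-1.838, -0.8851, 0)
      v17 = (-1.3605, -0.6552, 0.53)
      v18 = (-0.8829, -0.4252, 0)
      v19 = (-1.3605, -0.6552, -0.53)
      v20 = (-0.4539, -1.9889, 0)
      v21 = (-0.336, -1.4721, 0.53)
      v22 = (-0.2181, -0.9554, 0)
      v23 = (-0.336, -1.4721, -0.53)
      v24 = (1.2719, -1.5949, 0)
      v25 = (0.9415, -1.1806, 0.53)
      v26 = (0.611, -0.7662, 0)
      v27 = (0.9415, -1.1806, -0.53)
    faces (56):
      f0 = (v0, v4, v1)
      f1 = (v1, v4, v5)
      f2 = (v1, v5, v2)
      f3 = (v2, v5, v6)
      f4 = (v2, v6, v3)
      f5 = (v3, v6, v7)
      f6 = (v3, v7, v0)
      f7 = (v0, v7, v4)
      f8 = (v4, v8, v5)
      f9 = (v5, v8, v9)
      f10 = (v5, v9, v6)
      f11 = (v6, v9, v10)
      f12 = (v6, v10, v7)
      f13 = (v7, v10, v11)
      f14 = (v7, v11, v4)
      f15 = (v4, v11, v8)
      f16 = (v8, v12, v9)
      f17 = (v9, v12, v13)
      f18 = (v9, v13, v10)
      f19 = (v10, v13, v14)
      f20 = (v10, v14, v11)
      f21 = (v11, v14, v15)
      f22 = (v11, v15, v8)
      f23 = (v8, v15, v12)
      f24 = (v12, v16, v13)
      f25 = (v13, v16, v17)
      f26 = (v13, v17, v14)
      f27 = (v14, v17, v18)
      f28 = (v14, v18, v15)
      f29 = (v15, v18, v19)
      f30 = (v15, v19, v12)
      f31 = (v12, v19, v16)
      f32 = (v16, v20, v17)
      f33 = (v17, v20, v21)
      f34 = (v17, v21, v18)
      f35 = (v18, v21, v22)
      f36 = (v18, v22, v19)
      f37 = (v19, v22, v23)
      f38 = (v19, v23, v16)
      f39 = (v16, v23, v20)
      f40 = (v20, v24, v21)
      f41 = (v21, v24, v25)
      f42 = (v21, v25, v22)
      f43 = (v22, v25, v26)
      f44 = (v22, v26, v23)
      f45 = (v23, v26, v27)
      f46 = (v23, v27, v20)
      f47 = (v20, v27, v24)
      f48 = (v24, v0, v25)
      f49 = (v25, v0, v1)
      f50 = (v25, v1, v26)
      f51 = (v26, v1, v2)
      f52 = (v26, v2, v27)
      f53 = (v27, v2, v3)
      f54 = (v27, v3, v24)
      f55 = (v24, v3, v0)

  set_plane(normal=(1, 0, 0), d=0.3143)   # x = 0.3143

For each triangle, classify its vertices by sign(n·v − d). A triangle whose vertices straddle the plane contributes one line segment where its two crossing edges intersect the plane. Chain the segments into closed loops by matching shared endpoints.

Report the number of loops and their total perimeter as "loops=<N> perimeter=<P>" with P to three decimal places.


loops=2 perimeter=5.773

Straddling triangles (16 of 56):
  (v4,v8,v5) [+-+] → (0.3143, 1.81352, 0)–(0.3143, 1.54391, 0.291777)  len=0.3973
  (v5,v8,v9) [+--] → (0.3143, 1.54391, 0.291777)–(0.3143, 1.32371, 0.53)  len=0.3244
  (v5,v9,v6) [+-+] → (0.3143, 1.32371, 0.53)–(0.3143, 0.987362, 0.166052)  len=0.4956
  (v6,v9,v10) [+--] → (0.3143, 0.987362, 0.166052)–(0.3143, 0.833907, 0)  len=0.2261
  (v6,v10,v7) [+-+] → (0.3143, 0.833907, 0)–(0.3143, 1.05879, -0.243336)  len=0.3313
  (v7,v10,v11) [+--] → (0.3143, 1.05879, -0.243336)–(0.3143, 1.32371, -0.53)  len=0.3903
  (v7,v11,v4) [+-+] → (0.3143, 1.32371, -0.53)–(0.3143, 1.52177, -0.315646)  len=0.2918
  (v4,v11,v8) [+--] → (0.3143, 1.52177, -0.315646)–(0.3143, 1.81352, 0)  len=0.4298
  (v20,v24,v21) [-+-] → (0.3143, -1.81352, 0)–(0.3143, -1.52177, 0.315646)  len=0.4298
  (v21,v24,v25) [-++] → (0.3143, -1.52177, 0.315646)–(0.3143, -1.32371, 0.53)  len=0.2918
  (v21,v25,v22) [-+-] → (0.3143, -1.32371, 0.53)–(0.3143, -1.05879, 0.243336)  len=0.3903
  (v22,v25,v26) [-++] → (0.3143, -1.05879, 0.243336)–(0.3143, -0.833907, 0)  len=0.3313
  (v22,v26,v23) [-+-] → (0.3143, -0.833907, 0)–(0.3143, -0.987362, -0.166052)  len=0.2261
  (v23,v26,v27) [-++] → (0.3143, -0.987362, -0.166052)–(0.3143, -1.32371, -0.53)  len=0.4956
  (v23,v27,v20) [-+-] → (0.3143, -1.32371, -0.53)–(0.3143, -1.54391, -0.291777)  len=0.3244
  (v20,v27,v24) [-++] → (0.3143, -1.54391, -0.291777)–(0.3143, -1.81352, 0)  len=0.3973

Chained into 2 loop(s):
  loop 1: 8 segments, perimeter = 2.8867
  loop 2: 8 segments, perimeter = 2.8867
Total perimeter = 5.773


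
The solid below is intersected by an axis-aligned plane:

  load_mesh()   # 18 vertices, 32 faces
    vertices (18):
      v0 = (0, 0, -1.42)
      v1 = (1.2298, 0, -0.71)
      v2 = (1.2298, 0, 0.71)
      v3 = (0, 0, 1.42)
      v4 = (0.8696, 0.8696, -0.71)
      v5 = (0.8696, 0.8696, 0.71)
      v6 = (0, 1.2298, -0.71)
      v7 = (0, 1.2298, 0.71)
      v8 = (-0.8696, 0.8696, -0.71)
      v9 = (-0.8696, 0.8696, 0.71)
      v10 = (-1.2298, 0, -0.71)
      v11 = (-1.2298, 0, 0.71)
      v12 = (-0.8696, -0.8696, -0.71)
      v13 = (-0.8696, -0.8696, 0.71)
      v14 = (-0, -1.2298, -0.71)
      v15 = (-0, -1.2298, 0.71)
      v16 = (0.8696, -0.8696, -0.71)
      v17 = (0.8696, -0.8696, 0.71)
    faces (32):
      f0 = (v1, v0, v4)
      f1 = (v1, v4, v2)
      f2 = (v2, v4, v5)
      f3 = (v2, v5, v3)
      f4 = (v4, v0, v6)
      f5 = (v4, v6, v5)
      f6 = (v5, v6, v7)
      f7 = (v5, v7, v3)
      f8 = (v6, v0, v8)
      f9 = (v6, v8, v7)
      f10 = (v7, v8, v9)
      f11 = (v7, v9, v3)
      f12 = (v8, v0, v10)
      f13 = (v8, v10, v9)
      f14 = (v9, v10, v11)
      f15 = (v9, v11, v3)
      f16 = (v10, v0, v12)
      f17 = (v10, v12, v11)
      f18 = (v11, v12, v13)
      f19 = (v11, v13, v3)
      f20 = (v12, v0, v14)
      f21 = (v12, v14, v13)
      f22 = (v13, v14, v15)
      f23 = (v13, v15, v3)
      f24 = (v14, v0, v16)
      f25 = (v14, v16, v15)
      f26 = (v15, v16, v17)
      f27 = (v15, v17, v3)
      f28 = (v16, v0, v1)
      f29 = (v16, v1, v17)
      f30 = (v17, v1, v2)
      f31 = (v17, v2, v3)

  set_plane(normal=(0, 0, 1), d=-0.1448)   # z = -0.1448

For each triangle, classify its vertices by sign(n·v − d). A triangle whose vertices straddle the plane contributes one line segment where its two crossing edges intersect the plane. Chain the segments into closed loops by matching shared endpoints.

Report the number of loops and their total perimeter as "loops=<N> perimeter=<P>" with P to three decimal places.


Straddling triangles (16 of 32):
  (v1,v4,v2) [--+] → (1.01297, 0.523475, -0.1448)–(1.2298, 0, -0.1448)  len=0.5666
  (v2,v4,v5) [+-+] → (1.01297, 0.523475, -0.1448)–(0.8696, 0.8696, -0.1448)  len=0.3746
  (v4,v6,v5) [--+] → (0.346125, 1.08643, -0.1448)–(0.8696, 0.8696, -0.1448)  len=0.5666
  (v5,v6,v7) [+-+] → (0.346125, 1.08643, -0.1448)–(0, 1.2298, -0.1448)  len=0.3746
  (v6,v8,v7) [--+] → (-0.523475, 1.01297, -0.1448)–(0, 1.2298, -0.1448)  len=0.5666
  (v7,v8,v9) [+-+] → (-0.523475, 1.01297, -0.1448)–(-0.8696, 0.8696, -0.1448)  len=0.3746
  (v8,v10,v9) [--+] → (-1.08643, 0.346125, -0.1448)–(-0.8696, 0.8696, -0.1448)  len=0.5666
  (v9,v10,v11) [+-+] → (-1.08643, 0.346125, -0.1448)–(-1.2298, 0, -0.1448)  len=0.3746
  (v10,v12,v11) [--+] → (-1.01297, -0.523475, -0.1448)–(-1.2298, 0, -0.1448)  len=0.5666
  (v11,v12,v13) [+-+] → (-1.01297, -0.523475, -0.1448)–(-0.8696, -0.8696, -0.1448)  len=0.3746
  (v12,v14,v13) [--+] → (-0.346125, -1.08643, -0.1448)–(-0.8696, -0.8696, -0.1448)  len=0.5666
  (v13,v14,v15) [+-+] → (-0.346125, -1.08643, -0.1448)–(0, -1.2298, -0.1448)  len=0.3746
  (v14,v16,v15) [--+] → (0.523475, -1.01297, -0.1448)–(0, -1.2298, -0.1448)  len=0.5666
  (v15,v16,v17) [+-+] → (0.523475, -1.01297, -0.1448)–(0.8696, -0.8696, -0.1448)  len=0.3746
  (v16,v1,v17) [--+] → (1.08643, -0.346125, -0.1448)–(0.8696, -0.8696, -0.1448)  len=0.5666
  (v17,v1,v2) [+-+] → (1.08643, -0.346125, -0.1448)–(1.2298, 0, -0.1448)  len=0.3746

Chained into 1 loop(s):
  loop 1: 16 segments, perimeter = 7.5300
Total perimeter = 7.530

loops=1 perimeter=7.530


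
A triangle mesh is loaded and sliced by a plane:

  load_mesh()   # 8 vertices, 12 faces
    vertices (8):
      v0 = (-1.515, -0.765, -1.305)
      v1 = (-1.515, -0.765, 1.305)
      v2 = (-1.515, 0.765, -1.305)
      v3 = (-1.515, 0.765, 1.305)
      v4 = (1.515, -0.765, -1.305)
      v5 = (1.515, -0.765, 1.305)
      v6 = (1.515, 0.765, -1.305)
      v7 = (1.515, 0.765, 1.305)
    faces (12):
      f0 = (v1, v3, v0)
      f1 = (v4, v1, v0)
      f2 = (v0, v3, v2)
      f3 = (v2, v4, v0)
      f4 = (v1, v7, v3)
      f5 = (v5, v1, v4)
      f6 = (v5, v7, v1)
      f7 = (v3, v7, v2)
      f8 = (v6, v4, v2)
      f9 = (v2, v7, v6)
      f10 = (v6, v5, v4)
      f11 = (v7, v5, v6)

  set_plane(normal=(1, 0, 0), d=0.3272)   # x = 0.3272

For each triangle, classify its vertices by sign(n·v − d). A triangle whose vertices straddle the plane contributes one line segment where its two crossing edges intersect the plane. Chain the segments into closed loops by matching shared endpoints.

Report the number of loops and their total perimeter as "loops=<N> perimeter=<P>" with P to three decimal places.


loops=1 perimeter=8.280

Straddling triangles (8 of 12):
  (v4,v1,v0) [+--] → (0.3272, -0.765, -0.281846)–(0.3272, -0.765, -1.305)  len=1.0232
  (v2,v4,v0) [-+-] → (0.3272, -0.16522, -1.305)–(0.3272, -0.765, -1.305)  len=0.5998
  (v1,v7,v3) [-+-] → (0.3272, 0.16522, 1.305)–(0.3272, 0.765, 1.305)  len=0.5998
  (v5,v1,v4) [+-+] → (0.3272, -0.765, 1.305)–(0.3272, -0.765, -0.281846)  len=1.5868
  (v5,v7,v1) [++-] → (0.3272, 0.16522, 1.305)–(0.3272, -0.765, 1.305)  len=0.9302
  (v3,v7,v2) [-+-] → (0.3272, 0.765, 1.305)–(0.3272, 0.765, 0.281846)  len=1.0232
  (v6,v4,v2) [++-] → (0.3272, -0.16522, -1.305)–(0.3272, 0.765, -1.305)  len=0.9302
  (v2,v7,v6) [-++] → (0.3272, 0.765, 0.281846)–(0.3272, 0.765, -1.305)  len=1.5868

Chained into 1 loop(s):
  loop 1: 8 segments, perimeter = 8.2800
Total perimeter = 8.280


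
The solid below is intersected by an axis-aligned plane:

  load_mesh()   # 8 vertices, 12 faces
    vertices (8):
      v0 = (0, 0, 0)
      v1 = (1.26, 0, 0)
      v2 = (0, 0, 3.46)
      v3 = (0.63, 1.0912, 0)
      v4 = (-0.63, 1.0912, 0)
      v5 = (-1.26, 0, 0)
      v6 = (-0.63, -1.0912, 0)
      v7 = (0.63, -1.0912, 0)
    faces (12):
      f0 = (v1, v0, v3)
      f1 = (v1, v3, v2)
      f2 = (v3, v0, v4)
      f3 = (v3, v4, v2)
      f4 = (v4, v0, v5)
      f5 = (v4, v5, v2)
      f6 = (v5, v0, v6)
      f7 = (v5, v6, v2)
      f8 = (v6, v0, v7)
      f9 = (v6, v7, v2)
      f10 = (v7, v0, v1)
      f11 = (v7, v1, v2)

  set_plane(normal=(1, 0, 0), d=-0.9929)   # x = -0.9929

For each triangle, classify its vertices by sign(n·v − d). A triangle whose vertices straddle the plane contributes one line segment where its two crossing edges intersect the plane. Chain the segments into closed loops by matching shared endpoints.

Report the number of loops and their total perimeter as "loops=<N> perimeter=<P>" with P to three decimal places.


loops=1 perimeter=2.660

Straddling triangles (4 of 12):
  (v4,v0,v5) [++-] → (-0.9929, 0, 0)–(-0.9929, 0.462634, 0)  len=0.4626
  (v4,v5,v2) [+-+] → (-0.9929, 0.462634, 0)–(-0.9929, 0, 0.733465)  len=0.8672
  (v5,v0,v6) [-++] → (-0.9929, 0, 0)–(-0.9929, -0.462634, 0)  len=0.4626
  (v5,v6,v2) [-++] → (-0.9929, -0.462634, 0)–(-0.9929, 0, 0.733465)  len=0.8672

Chained into 1 loop(s):
  loop 1: 4 segments, perimeter = 2.6596
Total perimeter = 2.660


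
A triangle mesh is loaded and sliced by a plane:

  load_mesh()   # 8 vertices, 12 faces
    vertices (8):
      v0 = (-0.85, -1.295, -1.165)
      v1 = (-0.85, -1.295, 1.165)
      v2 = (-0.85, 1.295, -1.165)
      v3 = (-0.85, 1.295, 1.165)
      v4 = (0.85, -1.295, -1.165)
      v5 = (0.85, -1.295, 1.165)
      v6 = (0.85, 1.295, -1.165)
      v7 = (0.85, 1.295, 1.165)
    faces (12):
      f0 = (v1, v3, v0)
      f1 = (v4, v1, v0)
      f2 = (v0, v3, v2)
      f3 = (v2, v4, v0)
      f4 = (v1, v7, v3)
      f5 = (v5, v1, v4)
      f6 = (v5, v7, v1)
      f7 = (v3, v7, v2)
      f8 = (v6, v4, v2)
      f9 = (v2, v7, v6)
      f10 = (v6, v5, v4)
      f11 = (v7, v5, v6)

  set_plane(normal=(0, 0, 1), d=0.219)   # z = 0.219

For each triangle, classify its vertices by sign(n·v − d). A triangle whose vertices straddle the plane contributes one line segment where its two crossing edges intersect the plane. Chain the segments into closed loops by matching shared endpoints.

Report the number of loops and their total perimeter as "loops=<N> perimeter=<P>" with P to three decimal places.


loops=1 perimeter=8.580

Straddling triangles (8 of 12):
  (v1,v3,v0) [++-] → (-0.85, 0.243438, 0.219)–(-0.85, -1.295, 0.219)  len=1.5384
  (v4,v1,v0) [-+-] → (-0.159785, -1.295, 0.219)–(-0.85, -1.295, 0.219)  len=0.6902
  (v0,v3,v2) [-+-] → (-0.85, 0.243438, 0.219)–(-0.85, 1.295, 0.219)  len=1.0516
  (v5,v1,v4) [++-] → (-0.159785, -1.295, 0.219)–(0.85, -1.295, 0.219)  len=1.0098
  (v3,v7,v2) [++-] → (0.159785, 1.295, 0.219)–(-0.85, 1.295, 0.219)  len=1.0098
  (v2,v7,v6) [-+-] → (0.159785, 1.295, 0.219)–(0.85, 1.295, 0.219)  len=0.6902
  (v6,v5,v4) [-+-] → (0.85, -0.243438, 0.219)–(0.85, -1.295, 0.219)  len=1.0516
  (v7,v5,v6) [++-] → (0.85, -0.243438, 0.219)–(0.85, 1.295, 0.219)  len=1.5384

Chained into 1 loop(s):
  loop 1: 8 segments, perimeter = 8.5800
Total perimeter = 8.580


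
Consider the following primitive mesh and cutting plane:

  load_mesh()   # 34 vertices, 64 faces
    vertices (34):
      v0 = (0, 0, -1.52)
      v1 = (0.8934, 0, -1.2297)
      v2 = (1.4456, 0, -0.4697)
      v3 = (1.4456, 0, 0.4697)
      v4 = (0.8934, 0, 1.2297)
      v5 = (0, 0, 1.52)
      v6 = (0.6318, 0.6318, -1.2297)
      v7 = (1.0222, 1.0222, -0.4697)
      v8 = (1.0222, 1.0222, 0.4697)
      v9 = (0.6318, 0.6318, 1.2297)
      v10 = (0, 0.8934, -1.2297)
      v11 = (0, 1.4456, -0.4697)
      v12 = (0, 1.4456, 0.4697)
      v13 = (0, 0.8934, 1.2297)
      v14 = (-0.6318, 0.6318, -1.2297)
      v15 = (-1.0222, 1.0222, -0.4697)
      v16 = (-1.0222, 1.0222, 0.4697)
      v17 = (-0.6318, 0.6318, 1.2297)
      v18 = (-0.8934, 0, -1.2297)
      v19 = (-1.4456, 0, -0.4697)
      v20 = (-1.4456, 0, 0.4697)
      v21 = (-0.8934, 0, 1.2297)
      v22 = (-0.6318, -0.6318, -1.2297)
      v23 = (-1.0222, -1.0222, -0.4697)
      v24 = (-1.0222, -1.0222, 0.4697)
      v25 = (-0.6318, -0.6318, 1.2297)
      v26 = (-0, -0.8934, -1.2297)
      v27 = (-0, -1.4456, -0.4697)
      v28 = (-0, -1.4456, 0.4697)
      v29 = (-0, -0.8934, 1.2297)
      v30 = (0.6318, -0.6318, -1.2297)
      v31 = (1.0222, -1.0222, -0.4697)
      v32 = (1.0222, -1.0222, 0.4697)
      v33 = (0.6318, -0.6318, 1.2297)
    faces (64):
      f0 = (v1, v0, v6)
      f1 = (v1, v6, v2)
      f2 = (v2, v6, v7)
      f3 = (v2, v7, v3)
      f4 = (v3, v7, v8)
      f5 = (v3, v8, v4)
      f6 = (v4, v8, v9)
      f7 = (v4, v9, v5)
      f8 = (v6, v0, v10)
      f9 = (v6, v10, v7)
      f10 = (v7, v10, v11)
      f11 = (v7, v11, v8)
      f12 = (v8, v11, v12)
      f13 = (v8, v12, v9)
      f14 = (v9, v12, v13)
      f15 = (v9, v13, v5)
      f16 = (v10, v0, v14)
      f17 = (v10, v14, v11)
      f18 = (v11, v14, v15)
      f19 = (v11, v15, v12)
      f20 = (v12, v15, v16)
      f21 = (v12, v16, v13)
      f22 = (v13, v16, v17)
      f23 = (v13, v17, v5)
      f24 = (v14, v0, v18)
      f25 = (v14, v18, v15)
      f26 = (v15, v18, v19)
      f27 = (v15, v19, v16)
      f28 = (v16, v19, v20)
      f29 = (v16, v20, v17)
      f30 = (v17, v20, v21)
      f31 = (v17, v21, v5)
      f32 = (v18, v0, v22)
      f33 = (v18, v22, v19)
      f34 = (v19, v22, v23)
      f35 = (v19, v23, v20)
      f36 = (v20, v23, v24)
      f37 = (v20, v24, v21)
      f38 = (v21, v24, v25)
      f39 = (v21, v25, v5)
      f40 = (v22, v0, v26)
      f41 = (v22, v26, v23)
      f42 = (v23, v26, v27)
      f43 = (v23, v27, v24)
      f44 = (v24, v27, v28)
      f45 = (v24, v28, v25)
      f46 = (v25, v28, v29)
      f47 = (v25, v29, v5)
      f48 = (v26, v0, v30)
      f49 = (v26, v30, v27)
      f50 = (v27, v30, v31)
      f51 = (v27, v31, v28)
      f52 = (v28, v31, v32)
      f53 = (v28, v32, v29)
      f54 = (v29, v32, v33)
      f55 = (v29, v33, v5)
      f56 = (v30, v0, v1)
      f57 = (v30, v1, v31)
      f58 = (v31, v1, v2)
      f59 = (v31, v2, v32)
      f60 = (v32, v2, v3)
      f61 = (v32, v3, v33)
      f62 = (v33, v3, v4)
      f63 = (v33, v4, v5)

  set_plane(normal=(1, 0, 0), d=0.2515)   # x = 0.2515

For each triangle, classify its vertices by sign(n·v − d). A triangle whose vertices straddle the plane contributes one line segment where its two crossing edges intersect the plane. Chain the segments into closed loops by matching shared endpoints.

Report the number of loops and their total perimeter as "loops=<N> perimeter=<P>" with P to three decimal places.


Straddling triangles (20 of 64):
  (v1,v0,v6) [+-+] → (0.2515, 0, -1.43828)–(0.2515, 0.2515, -1.40444)  len=0.2538
  (v4,v9,v5) [++-] → (0.2515, 0.2515, 1.40444)–(0.2515, 0, 1.43828)  len=0.2538
  (v6,v0,v10) [+--] → (0.2515, 0.2515, -1.40444)–(0.2515, 0.789265, -1.2297)  len=0.5654
  (v6,v10,v7) [+-+] → (0.2515, 0.789265, -1.2297)–(0.2515, 0.92509, -1.04271)  len=0.2311
  (v7,v10,v11) [+--] → (0.2515, 0.92509, -1.04271)–(0.2515, 1.34143, -0.4697)  len=0.7083
  (v7,v11,v8) [+-+] → (0.2515, 1.34143, -0.4697)–(0.2515, 1.34143, -0.238572)  len=0.2311
  (v8,v11,v12) [+--] → (0.2515, 1.34143, -0.238572)–(0.2515, 1.34143, 0.4697)  len=0.7083
  (v8,v12,v9) [+-+] → (0.2515, 1.34143, 0.4697)–(0.2515, 1.12165, 0.772232)  len=0.3739
  (v9,v12,v13) [+--] → (0.2515, 1.12165, 0.772232)–(0.2515, 0.789265, 1.2297)  len=0.5655
  (v9,v13,v5) [+--] → (0.2515, 0.789265, 1.2297)–(0.2515, 0.2515, 1.40444)  len=0.5654
  (v26,v0,v30) [--+] → (0.2515, -0.2515, -1.40444)–(0.2515, -0.789265, -1.2297)  len=0.5654
  (v26,v30,v27) [-+-] → (0.2515, -0.789265, -1.2297)–(0.2515, -1.12165, -0.772232)  len=0.5655
  (v27,v30,v31) [-++] → (0.2515, -1.12165, -0.772232)–(0.2515, -1.34143, -0.4697)  len=0.3739
  (v27,v31,v28) [-+-] → (0.2515, -1.34143, -0.4697)–(0.2515, -1.34143, 0.238572)  len=0.7083
  (v28,v31,v32) [-++] → (0.2515, -1.34143, 0.238572)–(0.2515, -1.34143, 0.4697)  len=0.2311
  (v28,v32,v29) [-+-] → (0.2515, -1.34143, 0.4697)–(0.2515, -0.92509, 1.04271)  len=0.7083
  (v29,v32,v33) [-++] → (0.2515, -0.92509, 1.04271)–(0.2515, -0.789265, 1.2297)  len=0.2311
  (v29,v33,v5) [-+-] → (0.2515, -0.789265, 1.2297)–(0.2515, -0.2515, 1.40444)  len=0.5654
  (v30,v0,v1) [+-+] → (0.2515, -0.2515, -1.40444)–(0.2515, 0, -1.43828)  len=0.2538
  (v33,v4,v5) [++-] → (0.2515, 0, 1.43828)–(0.2515, -0.2515, 1.40444)  len=0.2538

Chained into 1 loop(s):
  loop 1: 20 segments, perimeter = 8.9133
Total perimeter = 8.913

loops=1 perimeter=8.913


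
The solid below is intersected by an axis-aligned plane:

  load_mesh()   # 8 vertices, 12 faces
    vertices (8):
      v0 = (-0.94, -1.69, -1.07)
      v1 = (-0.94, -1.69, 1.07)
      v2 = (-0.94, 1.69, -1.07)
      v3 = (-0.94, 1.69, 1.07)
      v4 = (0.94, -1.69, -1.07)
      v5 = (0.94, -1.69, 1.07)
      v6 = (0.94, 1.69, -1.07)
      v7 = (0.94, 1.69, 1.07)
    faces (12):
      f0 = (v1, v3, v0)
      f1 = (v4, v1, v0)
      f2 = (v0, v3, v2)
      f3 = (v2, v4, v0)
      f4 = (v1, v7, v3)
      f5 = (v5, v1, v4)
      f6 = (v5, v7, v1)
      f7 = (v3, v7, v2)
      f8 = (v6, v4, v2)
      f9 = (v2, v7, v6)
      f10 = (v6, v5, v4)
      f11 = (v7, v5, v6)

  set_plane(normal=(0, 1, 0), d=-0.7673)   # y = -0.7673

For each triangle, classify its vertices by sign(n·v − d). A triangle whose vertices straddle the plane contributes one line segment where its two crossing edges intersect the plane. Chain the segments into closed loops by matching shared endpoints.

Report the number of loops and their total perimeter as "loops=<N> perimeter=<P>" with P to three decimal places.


Straddling triangles (8 of 12):
  (v1,v3,v0) [-+-] → (-0.94, -0.7673, 1.07)–(-0.94, -0.7673, -0.485805)  len=1.5558
  (v0,v3,v2) [-++] → (-0.94, -0.7673, -0.485805)–(-0.94, -0.7673, -1.07)  len=0.5842
  (v2,v4,v0) [+--] → (0.426782, -0.7673, -1.07)–(-0.94, -0.7673, -1.07)  len=1.3668
  (v1,v7,v3) [-++] → (-0.426782, -0.7673, 1.07)–(-0.94, -0.7673, 1.07)  len=0.5132
  (v5,v7,v1) [-+-] → (0.94, -0.7673, 1.07)–(-0.426782, -0.7673, 1.07)  len=1.3668
  (v6,v4,v2) [+-+] → (0.94, -0.7673, -1.07)–(0.426782, -0.7673, -1.07)  len=0.5132
  (v6,v5,v4) [+--] → (0.94, -0.7673, 0.485805)–(0.94, -0.7673, -1.07)  len=1.5558
  (v7,v5,v6) [+-+] → (0.94, -0.7673, 1.07)–(0.94, -0.7673, 0.485805)  len=0.5842

Chained into 1 loop(s):
  loop 1: 8 segments, perimeter = 8.0400
Total perimeter = 8.040

loops=1 perimeter=8.040


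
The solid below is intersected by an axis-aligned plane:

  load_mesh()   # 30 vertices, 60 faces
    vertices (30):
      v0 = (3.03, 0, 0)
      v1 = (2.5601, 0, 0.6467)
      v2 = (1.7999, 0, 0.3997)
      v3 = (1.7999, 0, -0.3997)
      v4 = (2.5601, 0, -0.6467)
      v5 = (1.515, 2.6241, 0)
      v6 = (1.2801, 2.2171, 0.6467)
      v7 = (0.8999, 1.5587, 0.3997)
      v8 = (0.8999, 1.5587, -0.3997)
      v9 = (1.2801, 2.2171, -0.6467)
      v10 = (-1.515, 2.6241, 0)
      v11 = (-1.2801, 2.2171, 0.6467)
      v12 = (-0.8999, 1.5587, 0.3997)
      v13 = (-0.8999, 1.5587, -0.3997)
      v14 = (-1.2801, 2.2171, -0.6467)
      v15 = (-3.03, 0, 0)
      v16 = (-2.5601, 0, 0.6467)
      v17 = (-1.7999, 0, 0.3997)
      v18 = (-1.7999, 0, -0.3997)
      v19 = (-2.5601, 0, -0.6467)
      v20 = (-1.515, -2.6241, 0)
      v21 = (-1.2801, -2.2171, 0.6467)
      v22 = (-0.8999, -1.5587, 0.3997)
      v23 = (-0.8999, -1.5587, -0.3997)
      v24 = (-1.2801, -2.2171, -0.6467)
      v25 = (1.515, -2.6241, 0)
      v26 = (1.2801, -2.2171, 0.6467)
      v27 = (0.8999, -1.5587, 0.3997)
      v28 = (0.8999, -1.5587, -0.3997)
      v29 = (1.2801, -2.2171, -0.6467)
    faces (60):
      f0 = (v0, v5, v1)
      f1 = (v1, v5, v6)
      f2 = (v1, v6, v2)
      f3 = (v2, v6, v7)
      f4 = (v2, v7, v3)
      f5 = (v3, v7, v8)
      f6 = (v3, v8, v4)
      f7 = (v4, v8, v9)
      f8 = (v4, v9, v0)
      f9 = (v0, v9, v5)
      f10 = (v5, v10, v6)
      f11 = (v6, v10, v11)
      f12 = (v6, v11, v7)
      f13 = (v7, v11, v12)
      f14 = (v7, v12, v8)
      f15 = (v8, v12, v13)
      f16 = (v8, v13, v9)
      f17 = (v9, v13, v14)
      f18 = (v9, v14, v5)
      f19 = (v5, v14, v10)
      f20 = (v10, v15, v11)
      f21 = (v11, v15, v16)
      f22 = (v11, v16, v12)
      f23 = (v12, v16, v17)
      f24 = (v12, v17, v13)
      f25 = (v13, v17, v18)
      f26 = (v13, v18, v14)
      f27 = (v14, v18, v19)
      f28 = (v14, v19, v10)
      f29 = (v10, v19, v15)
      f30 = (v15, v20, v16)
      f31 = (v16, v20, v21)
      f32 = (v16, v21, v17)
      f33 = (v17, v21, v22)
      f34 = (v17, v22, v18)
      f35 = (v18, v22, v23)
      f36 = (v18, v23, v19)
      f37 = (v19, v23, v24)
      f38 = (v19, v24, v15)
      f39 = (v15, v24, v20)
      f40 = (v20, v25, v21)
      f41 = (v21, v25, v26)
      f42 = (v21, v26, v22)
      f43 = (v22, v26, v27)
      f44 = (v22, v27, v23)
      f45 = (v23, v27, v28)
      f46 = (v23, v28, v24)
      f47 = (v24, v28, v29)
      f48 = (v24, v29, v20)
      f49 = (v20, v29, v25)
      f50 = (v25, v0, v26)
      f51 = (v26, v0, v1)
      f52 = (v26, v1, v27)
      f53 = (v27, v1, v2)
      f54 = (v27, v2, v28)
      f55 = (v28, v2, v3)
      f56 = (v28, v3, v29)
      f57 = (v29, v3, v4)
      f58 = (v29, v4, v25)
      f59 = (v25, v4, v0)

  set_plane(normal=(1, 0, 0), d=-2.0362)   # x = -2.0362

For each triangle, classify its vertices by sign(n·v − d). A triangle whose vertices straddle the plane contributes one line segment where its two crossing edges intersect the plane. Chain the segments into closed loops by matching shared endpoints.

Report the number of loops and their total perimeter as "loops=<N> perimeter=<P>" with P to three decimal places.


Straddling triangles (14 of 60):
  (v10,v15,v11) [+-+] → (-2.0362, 1.72134, 0)–(-2.0362, 1.25913, 0.367273)  len=0.5904
  (v11,v15,v16) [+--] → (-2.0362, 1.25913, 0.367273)–(-2.0362, 0.907452, 0.6467)  len=0.4492
  (v11,v16,v12) [+-+] → (-2.0362, 0.907452, 0.6467)–(-2.0362, 0.49187, 0.568756)  len=0.4228
  (v12,v16,v17) [+-+] → (-2.0362, 0.49187, 0.568756)–(-2.0362, 0, 0.476477)  len=0.5005
  (v14,v18,v19) [++-] → (-2.0362, 0, -0.476477)–(-2.0362, 0.907452, -0.6467)  len=0.9233
  (v14,v19,v10) [+-+] → (-2.0362, 0.907452, -0.6467)–(-2.0362, 1.31544, -0.322515)  len=0.5211
  (v10,v19,v15) [+--] → (-2.0362, 1.31544, -0.322515)–(-2.0362, 1.72134, 0)  len=0.5184
  (v15,v20,v16) [-+-] → (-2.0362, -1.72134, 0)–(-2.0362, -1.31544, 0.322515)  len=0.5184
  (v16,v20,v21) [-++] → (-2.0362, -1.31544, 0.322515)–(-2.0362, -0.907452, 0.6467)  len=0.5211
  (v16,v21,v17) [-++] → (-2.0362, -0.907452, 0.6467)–(-2.0362, 0, 0.476477)  len=0.9233
  (v18,v23,v19) [++-] → (-2.0362, -0.49187, -0.568756)–(-2.0362, 0, -0.476477)  len=0.5005
  (v19,v23,v24) [-++] → (-2.0362, -0.49187, -0.568756)–(-2.0362, -0.907452, -0.6467)  len=0.4228
  (v19,v24,v15) [-+-] → (-2.0362, -0.907452, -0.6467)–(-2.0362, -1.25913, -0.367273)  len=0.4492
  (v15,v24,v20) [-++] → (-2.0362, -1.25913, -0.367273)–(-2.0362, -1.72134, 0)  len=0.5904

Chained into 1 loop(s):
  loop 1: 14 segments, perimeter = 7.8513
Total perimeter = 7.851

loops=1 perimeter=7.851


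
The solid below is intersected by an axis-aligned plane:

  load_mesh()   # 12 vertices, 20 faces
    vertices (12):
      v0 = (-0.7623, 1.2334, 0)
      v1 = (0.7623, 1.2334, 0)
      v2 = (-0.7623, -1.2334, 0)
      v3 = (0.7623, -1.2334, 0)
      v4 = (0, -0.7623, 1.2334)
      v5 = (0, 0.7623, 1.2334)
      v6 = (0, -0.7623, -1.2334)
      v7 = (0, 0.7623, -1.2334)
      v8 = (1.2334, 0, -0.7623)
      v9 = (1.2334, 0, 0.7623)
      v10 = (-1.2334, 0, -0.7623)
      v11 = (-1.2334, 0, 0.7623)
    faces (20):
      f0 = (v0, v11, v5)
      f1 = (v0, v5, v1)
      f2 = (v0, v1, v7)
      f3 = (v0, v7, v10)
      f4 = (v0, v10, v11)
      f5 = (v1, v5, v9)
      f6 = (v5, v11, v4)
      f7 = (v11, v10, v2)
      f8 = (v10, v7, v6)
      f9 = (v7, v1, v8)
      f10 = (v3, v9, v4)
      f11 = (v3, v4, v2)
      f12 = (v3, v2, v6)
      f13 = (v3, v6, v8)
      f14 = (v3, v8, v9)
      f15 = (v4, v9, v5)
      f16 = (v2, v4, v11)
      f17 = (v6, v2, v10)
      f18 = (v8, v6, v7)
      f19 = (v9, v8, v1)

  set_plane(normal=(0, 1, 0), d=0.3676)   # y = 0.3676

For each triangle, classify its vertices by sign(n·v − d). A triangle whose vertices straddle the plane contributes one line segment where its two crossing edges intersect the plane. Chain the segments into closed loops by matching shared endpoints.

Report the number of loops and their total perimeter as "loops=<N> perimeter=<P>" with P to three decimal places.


Straddling triangles (10 of 20):
  (v0,v11,v5) [+-+] → (-1.09299, 0.3676, 0.535106)–(-0.638624, 0.3676, 0.989476)  len=0.6426
  (v0,v7,v10) [++-] → (-0.638624, 0.3676, -0.989476)–(-1.09299, 0.3676, -0.535106)  len=0.6426
  (v0,v10,v11) [+--] → (-1.09299, 0.3676, -0.535106)–(-1.09299, 0.3676, 0.535106)  len=1.0702
  (v1,v5,v9) [++-] → (0.638624, 0.3676, 0.989476)–(1.09299, 0.3676, 0.535106)  len=0.6426
  (v5,v11,v4) [+--] → (-0.638624, 0.3676, 0.989476)–(0, 0.3676, 1.2334)  len=0.6836
  (v10,v7,v6) [-+-] → (-0.638624, 0.3676, -0.989476)–(0, 0.3676, -1.2334)  len=0.6836
  (v7,v1,v8) [++-] → (1.09299, 0.3676, -0.535106)–(0.638624, 0.3676, -0.989476)  len=0.6426
  (v4,v9,v5) [--+] → (0.638624, 0.3676, 0.989476)–(0, 0.3676, 1.2334)  len=0.6836
  (v8,v6,v7) [--+] → (0, 0.3676, -1.2334)–(0.638624, 0.3676, -0.989476)  len=0.6836
  (v9,v8,v1) [--+] → (1.09299, 0.3676, -0.535106)–(1.09299, 0.3676, 0.535106)  len=1.0702

Chained into 1 loop(s):
  loop 1: 10 segments, perimeter = 7.4452
Total perimeter = 7.445

loops=1 perimeter=7.445
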